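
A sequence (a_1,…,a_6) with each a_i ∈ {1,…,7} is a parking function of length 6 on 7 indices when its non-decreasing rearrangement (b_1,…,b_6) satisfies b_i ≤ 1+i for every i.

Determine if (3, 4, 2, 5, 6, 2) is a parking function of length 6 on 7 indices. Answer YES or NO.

Sorted: b = (2, 2, 3, 4, 5, 6).
  b_1=2 ≤ 2
  b_2=2 ≤ 3
  b_3=3 ≤ 4
  b_4=4 ≤ 5
  b_5=5 ≤ 6
  b_6=6 ≤ 7
All bounds hold ⇒ YES

YES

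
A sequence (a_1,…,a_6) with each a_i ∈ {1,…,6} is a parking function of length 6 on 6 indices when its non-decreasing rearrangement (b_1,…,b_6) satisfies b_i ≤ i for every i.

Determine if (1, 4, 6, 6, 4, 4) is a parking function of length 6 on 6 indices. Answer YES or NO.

NO

Order a: b = (1, 4, 4, 4, 6, 6).
  b_1=1 ≤ 1
  b_2=4 > 2
  fails at i=2 ⇒ NO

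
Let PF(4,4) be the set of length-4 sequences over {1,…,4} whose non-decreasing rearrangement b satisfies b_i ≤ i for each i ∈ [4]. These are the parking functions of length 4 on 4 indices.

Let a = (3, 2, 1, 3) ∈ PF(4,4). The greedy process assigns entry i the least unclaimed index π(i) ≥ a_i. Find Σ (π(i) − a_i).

1

Σπ = 4·5/2 = 10 (π permutes [4]); Σa = 3+2+1+3 = 9; disp = 10−9 = 1.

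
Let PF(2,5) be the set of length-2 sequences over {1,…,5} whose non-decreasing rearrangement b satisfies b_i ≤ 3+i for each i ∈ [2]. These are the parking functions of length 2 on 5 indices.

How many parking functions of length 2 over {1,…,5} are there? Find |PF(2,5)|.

24

#PF = 4·6^1 = 4·6 = 24 (Pollak)
E.g. (2,3) → sorted (2,3): b_i ≤ 3+i ∀i, a PF.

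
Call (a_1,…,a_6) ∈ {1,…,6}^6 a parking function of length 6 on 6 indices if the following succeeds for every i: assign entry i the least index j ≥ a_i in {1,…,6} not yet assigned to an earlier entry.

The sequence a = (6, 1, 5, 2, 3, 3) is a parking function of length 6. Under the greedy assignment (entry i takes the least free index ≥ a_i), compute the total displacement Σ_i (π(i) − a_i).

1

Σπ(i) = 1+…+6 = 21; Σa = 6+1+5+2+3+3 = 20; disp = 21−20 = 1.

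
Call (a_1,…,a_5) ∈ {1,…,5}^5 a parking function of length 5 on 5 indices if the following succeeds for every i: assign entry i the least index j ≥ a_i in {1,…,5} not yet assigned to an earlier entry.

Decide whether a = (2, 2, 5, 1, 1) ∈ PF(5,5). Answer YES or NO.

Rearranged: b = (1, 1, 2, 2, 5).
  b_1=1 ≤ 1
  b_2=1 ≤ 2
  b_3=2 ≤ 3
  b_4=2 ≤ 4
  b_5=5 ≤ 5
All bounds hold ⇒ YES

YES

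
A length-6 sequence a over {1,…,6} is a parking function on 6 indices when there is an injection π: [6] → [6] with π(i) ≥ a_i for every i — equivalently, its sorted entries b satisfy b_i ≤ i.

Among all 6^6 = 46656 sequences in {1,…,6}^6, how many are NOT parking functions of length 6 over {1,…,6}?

29849

#PF = (6+1−6)·(6+1)^{6−1} = 1×16807 = 16807 (Konheim–Weiss)
Example (5,2,4,4,4,3) → sorted (2,3,4,4,4,5): b_1=2>1, not a PF.
So 46656 − 16807 = 29849 fail.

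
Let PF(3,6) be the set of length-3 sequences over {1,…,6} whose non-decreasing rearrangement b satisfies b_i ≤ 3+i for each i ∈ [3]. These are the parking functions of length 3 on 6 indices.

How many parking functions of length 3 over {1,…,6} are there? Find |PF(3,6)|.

#PF = (6−3+1)·(6+1)^(3−1) = 4 · 49 = 196 (Konheim–Weiss)
Example (3,6,2) → sorted (2,3,6): b_i ≤ 3+i ∀i, a PF.

196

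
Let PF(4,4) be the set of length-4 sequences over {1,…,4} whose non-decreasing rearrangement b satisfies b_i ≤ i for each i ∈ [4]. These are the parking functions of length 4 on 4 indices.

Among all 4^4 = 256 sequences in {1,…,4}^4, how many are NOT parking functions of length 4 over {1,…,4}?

131

|PF| = (5−4)·5^(4−1) = 1 · 125 = 125 [KW]
One tuple (2,2,2,3) → sorted (2,2,2,3): b_1=2>1, not a PF.
Total 256; non-PF = 256−125 = 131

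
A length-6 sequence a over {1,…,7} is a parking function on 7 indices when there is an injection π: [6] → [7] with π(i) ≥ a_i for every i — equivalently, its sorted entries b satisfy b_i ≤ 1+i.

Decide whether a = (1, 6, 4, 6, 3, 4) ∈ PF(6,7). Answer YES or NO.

Order a: b = (1, 3, 4, 4, 6, 6).
  b_1=1 ≤ 2
  b_2=3 ≤ 3
  b_3=4 ≤ 4
  b_4=4 ≤ 5
  b_5=6 ≤ 6
  b_6=6 ≤ 7
All bounds hold ⇒ YES

YES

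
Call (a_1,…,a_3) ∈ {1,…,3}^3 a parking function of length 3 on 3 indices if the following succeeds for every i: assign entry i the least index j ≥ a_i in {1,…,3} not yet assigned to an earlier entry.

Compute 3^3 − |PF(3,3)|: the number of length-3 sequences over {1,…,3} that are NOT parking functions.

Count = (3−3+1)·(3+1)^(3−1) = 1 · 16 = 16
E.g. (3,2,2) → sorted (2,2,3): b_1=2>1, not a PF.
Total 27; non-PF = 27−16 = 11

11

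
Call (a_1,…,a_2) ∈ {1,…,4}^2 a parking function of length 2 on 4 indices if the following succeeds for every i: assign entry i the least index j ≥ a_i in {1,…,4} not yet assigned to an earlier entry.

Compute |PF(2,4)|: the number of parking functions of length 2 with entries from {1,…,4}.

#PF = (4−2+1)·(4+1)^(2−1) = 3×5 = 15
One tuple (2,2) → sorted (2,2): b_i ≤ 2+i ∀i, a PF.

15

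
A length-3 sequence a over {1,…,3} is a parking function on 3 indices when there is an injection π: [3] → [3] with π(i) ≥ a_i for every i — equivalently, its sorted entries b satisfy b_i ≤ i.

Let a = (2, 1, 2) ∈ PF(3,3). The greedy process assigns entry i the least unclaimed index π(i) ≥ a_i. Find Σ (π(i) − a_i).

Σπ = 3·4/2 = 6 (π permutes [3]); Σa = 2+1+2 = 5; disp = 6−5 = 1.

1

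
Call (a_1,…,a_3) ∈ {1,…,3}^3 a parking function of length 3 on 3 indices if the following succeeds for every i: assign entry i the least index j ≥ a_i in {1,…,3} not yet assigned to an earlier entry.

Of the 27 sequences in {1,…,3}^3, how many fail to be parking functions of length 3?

11

#PF = (3−3+1)·(3+1)^(3−1) = 1 · 16 = 16 (Konheim–Weiss)
One tuple (3,2,3) → sorted (2,3,3): b_1=2>1, not a PF.
3^3 − 16 = 27 − 16 = 11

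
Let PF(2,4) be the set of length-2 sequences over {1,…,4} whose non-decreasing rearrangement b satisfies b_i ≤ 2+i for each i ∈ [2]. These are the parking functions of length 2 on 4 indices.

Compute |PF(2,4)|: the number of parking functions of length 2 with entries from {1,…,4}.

|PF(2,4)| = (4−2+1)·(4+1)^(2−1) = 3·5 = 15
E.g. (2,2) → sorted (2,2): b_i ≤ 2+i ∀i, a PF.

15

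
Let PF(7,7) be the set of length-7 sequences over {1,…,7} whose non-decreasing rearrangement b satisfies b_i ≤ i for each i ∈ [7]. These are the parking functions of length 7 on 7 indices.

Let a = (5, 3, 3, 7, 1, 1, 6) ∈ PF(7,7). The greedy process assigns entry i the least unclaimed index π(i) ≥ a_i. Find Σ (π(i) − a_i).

2

Σπ = 28 ({1..7} each once); Σa = 5+3+3+7+1+1+6 = 26; disp = 28−26 = 2.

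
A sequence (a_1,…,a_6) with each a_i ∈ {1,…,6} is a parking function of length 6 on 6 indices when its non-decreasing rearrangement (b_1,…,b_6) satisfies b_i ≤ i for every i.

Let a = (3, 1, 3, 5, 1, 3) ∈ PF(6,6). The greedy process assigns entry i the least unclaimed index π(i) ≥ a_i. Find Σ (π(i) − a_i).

Σπ(i) = 1+…+6 = 21; Σa = 3+1+3+5+1+3 = 16; disp = 21−16 = 5.

5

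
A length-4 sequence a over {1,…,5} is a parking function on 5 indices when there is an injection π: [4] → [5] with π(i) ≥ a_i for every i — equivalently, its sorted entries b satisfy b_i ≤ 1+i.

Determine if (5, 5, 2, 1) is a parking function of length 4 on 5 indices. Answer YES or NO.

NO

Sorted: b = (1, 2, 5, 5).
  b_1=1 ≤ 2
  b_2=2 ≤ 3
  b_3=5 > 4
  fails at i=3 ⇒ NO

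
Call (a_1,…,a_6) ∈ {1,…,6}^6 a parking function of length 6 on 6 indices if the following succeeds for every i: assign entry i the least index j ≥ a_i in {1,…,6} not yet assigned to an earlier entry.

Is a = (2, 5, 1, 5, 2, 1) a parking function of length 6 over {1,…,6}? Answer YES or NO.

YES

Order a: b = (1, 1, 2, 2, 5, 5).
  b_1=1 ≤ 1
  b_2=1 ≤ 2
  b_3=2 ≤ 3
  b_4=2 ≤ 4
  b_5=5 ≤ 5
  b_6=5 ≤ 6
All bounds hold ⇒ YES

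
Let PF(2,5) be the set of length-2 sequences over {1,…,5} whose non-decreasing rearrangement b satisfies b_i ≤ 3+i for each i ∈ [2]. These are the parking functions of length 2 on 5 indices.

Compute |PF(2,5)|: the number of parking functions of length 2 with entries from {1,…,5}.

#PF = (5+1−2)·(5+1)^{2−1} = 4·6 = 24 (Konheim–Weiss)
Example (5,2) → sorted (2,5): b_i ≤ 3+i ∀i, a PF.

24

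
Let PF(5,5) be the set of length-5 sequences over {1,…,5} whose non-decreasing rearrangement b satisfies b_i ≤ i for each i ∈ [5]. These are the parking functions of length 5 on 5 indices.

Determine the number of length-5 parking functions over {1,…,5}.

1296

|PF| = (5−5+1)·(5+1)^(5−1) = 1 · 1296 = 1296 (Konheim–Weiss)
E.g. (5,4,3,1,2) → sorted (1,2,3,4,5): b_i ≤ i ∀i, a PF.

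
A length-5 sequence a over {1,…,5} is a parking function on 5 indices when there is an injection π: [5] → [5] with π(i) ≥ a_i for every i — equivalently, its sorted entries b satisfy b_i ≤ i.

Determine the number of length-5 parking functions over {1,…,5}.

Count = (5+1−5)·(5+1)^{5−1} = 1×1296 = 1296 [KW]
Check (2,1,1,3,2) → sorted (1,1,2,2,3): b_i ≤ i ∀i, a PF.

1296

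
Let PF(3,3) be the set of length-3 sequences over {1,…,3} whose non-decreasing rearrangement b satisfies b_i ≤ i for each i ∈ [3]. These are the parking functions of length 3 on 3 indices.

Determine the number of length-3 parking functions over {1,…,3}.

16

|PF(3,3)| = (3−3+1)·(3+1)^(3−1) = 1 · 16 = 16 (Pollak)
E.g. (1,1,2) → sorted (1,1,2): b_i ≤ i ∀i, a PF.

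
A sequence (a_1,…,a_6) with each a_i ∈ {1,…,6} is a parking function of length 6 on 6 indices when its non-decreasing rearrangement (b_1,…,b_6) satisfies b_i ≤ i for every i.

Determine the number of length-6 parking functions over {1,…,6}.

Count = (6+1−6)·(6+1)^{6−1} = 1·16807 = 16807
Example (2,2,4,1,1,1) → sorted (1,1,1,2,2,4): b_i ≤ i ∀i, a PF.

16807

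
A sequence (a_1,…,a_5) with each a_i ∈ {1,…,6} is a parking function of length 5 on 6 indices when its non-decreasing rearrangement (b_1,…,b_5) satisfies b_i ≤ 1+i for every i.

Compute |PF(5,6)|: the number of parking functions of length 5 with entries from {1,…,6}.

|PF| = (6+1−5)·(6+1)^{5−1} = 2×2401 = 4802 (Pollak)
E.g. (2,3,5,2,1) → sorted (1,2,2,3,5): b_i ≤ 1+i ∀i, a PF.

4802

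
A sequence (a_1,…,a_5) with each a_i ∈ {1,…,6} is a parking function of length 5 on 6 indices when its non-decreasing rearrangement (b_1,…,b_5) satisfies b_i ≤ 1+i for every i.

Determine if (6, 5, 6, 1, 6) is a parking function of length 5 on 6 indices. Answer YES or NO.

Order a: b = (1, 5, 6, 6, 6).
  b_1=1 ≤ 2
  b_2=5 > 3
  fails at i=2 ⇒ NO

NO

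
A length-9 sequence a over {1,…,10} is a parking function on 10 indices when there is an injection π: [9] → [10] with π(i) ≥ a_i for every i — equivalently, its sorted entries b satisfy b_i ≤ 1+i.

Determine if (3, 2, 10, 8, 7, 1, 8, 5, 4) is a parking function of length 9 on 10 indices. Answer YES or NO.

YES

Order a: b = (1, 2, 3, 4, 5, 7, 8, 8, 10).
  b_1=1 ≤ 2
  b_2=2 ≤ 3
  b_3=3 ≤ 4
  b_4=4 ≤ 5
  b_5=5 ≤ 6
  b_6=7 ≤ 7
  b_7=8 ≤ 8
  b_8=8 ≤ 9
  b_9=10 ≤ 10
All bounds hold ⇒ YES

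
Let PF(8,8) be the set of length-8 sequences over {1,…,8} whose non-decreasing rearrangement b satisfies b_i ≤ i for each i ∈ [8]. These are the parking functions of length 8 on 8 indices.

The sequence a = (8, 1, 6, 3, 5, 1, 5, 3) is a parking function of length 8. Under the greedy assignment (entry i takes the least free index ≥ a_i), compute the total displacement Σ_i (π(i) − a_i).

Σπ = 36 ({1..8} each once); Σa = 8+1+6+3+5+1+5+3 = 32; disp = 36−32 = 4.

4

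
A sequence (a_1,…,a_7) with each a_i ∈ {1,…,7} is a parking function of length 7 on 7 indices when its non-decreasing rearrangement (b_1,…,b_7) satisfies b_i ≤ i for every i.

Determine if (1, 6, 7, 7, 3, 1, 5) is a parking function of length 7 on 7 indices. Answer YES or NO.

Sorted: b = (1, 1, 3, 5, 6, 7, 7).
  b_1=1 ≤ 1
  b_2=1 ≤ 2
  b_3=3 ≤ 3
  b_4=5 > 4
  fails at i=4 ⇒ NO

NO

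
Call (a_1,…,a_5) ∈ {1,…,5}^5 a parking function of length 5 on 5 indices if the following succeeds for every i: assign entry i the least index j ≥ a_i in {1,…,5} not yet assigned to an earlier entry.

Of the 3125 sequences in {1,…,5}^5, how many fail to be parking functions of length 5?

|PF(5,5)| = (5+1−5)·(5+1)^{5−1} = 1×1296 = 1296 (Pollak)
E.g. (5,5,1,4,3) → sorted (1,3,4,5,5): b_2=3>2, not a PF.
5^5 − 1296 = 3125 − 1296 = 1829

1829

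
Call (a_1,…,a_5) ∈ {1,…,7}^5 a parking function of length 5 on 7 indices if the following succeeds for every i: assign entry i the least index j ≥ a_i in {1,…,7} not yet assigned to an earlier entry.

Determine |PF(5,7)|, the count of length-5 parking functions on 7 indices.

|PF(5,7)| = (8−5)·8^(5−1) = 3·4096 = 12288
E.g. (5,3,4,3,6) → sorted (3,3,4,5,6): b_i ≤ 2+i ∀i, a PF.

12288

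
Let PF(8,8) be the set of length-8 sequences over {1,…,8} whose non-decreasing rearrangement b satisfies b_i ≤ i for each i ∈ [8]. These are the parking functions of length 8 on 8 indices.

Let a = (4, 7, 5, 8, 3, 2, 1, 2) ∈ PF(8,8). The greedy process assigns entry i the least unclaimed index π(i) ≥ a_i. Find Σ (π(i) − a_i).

Σπ = 36 ({1..8} each once); Σa = 4+7+5+8+3+2+1+2 = 32; disp = 36−32 = 4.

4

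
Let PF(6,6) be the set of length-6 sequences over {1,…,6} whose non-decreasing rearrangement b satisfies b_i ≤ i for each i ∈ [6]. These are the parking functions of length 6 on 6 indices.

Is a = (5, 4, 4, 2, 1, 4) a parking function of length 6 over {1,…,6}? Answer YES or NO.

NO

Sorted: b = (1, 2, 4, 4, 4, 5).
  b_1=1 ≤ 1
  b_2=2 ≤ 2
  b_3=4 > 3
  fails at i=3 ⇒ NO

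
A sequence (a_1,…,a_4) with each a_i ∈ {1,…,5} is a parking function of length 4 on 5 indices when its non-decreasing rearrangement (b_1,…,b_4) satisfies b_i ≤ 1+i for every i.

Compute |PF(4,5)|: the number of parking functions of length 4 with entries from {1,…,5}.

432

Count = (5−4+1)·(5+1)^(4−1) = 2·216 = 432 [KW]
Example (5,2,1,2) → sorted (1,2,2,5): b_i ≤ 1+i ∀i, a PF.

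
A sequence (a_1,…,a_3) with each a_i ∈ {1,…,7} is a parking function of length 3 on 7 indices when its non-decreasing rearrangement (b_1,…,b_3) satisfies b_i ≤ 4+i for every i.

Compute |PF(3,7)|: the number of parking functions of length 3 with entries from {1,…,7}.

|PF| = (7−3+1)·(7+1)^(3−1) = 5×64 = 320 (Konheim–Weiss)
E.g. (1,1,7) → sorted (1,1,7): b_i ≤ 4+i ∀i, a PF.

320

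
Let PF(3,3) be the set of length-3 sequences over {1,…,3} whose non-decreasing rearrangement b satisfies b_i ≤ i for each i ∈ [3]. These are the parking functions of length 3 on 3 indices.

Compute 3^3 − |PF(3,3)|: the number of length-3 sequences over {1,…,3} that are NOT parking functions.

|PF| = (4−3)·4^(3−1) = 1 · 16 = 16 [KW]
Example (3,3,1) → sorted (1,3,3): b_2=3>2, not a PF.
Total 27; non-PF = 27−16 = 11

11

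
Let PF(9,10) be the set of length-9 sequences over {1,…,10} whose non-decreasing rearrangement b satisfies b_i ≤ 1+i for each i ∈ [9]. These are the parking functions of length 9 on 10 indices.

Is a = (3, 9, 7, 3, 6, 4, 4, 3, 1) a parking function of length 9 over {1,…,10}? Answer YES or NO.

YES

Rearranged: b = (1, 3, 3, 3, 4, 4, 6, 7, 9).
  b_1=1 ≤ 2
  b_2=3 ≤ 3
  b_3=3 ≤ 4
  b_4=3 ≤ 5
  b_5=4 ≤ 6
  b_6=4 ≤ 7
  b_7=6 ≤ 8
  b_8=7 ≤ 9
  b_9=9 ≤ 10
All bounds hold ⇒ YES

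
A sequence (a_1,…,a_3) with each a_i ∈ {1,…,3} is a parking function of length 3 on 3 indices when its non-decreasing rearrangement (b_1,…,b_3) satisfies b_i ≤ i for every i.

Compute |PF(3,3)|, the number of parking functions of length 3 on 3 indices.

|PF| = (3−3+1)·(3+1)^(3−1) = 1×16 = 16 (Konheim–Weiss)
One tuple (1,1,1) → sorted (1,1,1): b_i ≤ i ∀i, a PF.

16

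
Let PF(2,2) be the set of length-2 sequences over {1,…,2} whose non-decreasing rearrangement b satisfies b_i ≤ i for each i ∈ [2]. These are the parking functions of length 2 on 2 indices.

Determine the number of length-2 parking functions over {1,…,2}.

3

|PF| = (2−2+1)·(2+1)^(2−1) = 1·3 = 3 [KW]
One tuple (1,2) → sorted (1,2): b_i ≤ i ∀i, a PF.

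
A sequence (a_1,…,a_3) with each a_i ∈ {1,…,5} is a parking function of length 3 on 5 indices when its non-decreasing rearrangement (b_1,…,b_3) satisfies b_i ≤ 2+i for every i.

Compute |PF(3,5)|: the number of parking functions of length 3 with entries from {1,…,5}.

108

|PF| = 3·6^2 = 3·36 = 108 (Pollak)
Example (2,2,5) → sorted (2,2,5): b_i ≤ 2+i ∀i, a PF.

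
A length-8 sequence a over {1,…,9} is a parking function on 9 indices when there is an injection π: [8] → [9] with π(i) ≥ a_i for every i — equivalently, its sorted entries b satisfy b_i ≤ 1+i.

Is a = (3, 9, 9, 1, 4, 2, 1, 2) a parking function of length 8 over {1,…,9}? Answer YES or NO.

NO

Sorted: b = (1, 1, 2, 2, 3, 4, 9, 9).
  b_1=1 ≤ 2
  b_2=1 ≤ 3
  b_3=2 ≤ 4
  b_4=2 ≤ 5
  b_5=3 ≤ 6
  b_6=4 ≤ 7
  b_7=9 > 8
  fails at i=7 ⇒ NO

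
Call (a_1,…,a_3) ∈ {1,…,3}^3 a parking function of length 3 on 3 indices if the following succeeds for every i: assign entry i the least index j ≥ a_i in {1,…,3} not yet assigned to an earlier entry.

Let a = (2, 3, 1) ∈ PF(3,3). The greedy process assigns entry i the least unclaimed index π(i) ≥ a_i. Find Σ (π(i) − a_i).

0

Σπ = 6 ({1..3} each once); Σa = 2+3+1 = 6; disp = 6−6 = 0.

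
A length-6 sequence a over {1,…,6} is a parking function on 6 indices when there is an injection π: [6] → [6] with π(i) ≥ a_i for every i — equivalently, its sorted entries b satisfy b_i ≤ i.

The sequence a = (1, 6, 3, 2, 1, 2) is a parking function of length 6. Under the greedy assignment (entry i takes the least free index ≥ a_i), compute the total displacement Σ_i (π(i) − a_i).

6

Σπ = 21 ({1..6} each once); Σa = 1+6+3+2+1+2 = 15; disp = 21−15 = 6.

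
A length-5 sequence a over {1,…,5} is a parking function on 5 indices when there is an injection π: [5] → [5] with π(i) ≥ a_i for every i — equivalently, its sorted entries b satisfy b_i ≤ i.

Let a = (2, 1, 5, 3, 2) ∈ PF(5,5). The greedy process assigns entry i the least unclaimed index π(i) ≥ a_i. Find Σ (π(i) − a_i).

Σπ = 5·6/2 = 15 (π permutes [5]); Σa = 2+1+5+3+2 = 13; disp = 15−13 = 2.

2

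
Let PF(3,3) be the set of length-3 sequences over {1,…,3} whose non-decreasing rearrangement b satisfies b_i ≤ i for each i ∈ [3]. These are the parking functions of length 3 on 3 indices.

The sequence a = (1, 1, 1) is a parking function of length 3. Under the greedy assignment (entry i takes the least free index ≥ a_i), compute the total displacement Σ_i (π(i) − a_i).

Σπ = 3·4/2 = 6 (π permutes [3]); Σa = 1+1+1 = 3; disp = 6−3 = 3.

3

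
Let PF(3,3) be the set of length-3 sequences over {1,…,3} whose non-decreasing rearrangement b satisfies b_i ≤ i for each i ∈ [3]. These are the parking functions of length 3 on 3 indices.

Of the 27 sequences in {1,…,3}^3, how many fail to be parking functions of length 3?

11

Count = (4−3)·4^(3−1) = 1 · 16 = 16
Example (2,3,3) → sorted (2,3,3): b_1=2>1, not a PF.
Total 27; non-PF = 27−16 = 11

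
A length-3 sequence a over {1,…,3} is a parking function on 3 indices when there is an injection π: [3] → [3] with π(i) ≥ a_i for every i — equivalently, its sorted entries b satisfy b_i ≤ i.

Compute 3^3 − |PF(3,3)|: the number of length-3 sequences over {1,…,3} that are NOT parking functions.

11

|PF(3,3)| = (3−3+1)·(3+1)^(3−1) = 1×16 = 16
One tuple (3,2,3) → sorted (2,3,3): b_1=2>1, not a PF.
Total 27; non-PF = 27−16 = 11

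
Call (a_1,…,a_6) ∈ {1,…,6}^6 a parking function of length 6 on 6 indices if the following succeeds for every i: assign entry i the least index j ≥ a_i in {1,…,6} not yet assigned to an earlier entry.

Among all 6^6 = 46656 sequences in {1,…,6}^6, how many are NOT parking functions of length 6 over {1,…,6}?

29849

|PF(6,6)| = (7−6)·7^(6−1) = 1 · 16807 = 16807 [KW]
One tuple (5,5,6,5,1,3) → sorted (1,3,5,5,5,6): b_2=3>2, not a PF.
So 46656 − 16807 = 29849 fail.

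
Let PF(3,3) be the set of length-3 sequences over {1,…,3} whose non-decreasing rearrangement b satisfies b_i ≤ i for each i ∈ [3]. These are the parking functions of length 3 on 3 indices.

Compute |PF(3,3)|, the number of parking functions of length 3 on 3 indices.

16

Count = (4−3)·4^(3−1) = 1×16 = 16 (Pollak)
Check (2,1,2) → sorted (1,2,2): b_i ≤ i ∀i, a PF.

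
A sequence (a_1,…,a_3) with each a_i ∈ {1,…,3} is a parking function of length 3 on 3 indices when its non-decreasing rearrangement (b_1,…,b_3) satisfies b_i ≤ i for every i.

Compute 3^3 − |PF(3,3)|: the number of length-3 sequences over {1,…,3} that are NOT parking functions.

11

|PF| = 1·4^2 = 1×16 = 16 (Konheim–Weiss)
One tuple (3,2,3) → sorted (2,3,3): b_1=2>1, not a PF.
3^3 − 16 = 27 − 16 = 11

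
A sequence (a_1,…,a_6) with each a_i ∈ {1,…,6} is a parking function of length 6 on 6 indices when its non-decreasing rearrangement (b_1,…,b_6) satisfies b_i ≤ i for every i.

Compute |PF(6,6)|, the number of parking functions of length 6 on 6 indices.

16807

|PF| = 1·7^5 = 1 · 16807 = 16807 [KW]
E.g. (6,1,3,1,3,3) → sorted (1,1,3,3,3,6): b_i ≤ i ∀i, a PF.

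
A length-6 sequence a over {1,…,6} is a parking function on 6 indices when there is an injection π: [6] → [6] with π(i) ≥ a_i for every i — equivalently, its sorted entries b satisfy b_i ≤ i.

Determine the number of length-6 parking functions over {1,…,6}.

Count = (6+1−6)·(6+1)^{6−1} = 1×16807 = 16807 [KW]
E.g. (2,1,3,3,3,3) → sorted (1,2,3,3,3,3): b_i ≤ i ∀i, a PF.

16807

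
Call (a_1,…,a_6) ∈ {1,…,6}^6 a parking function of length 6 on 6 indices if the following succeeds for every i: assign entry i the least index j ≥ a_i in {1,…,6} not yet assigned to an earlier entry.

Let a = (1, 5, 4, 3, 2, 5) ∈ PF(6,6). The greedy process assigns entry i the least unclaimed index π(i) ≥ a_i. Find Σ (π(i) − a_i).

Σπ(i) = 1+…+6 = 21; Σa = 1+5+4+3+2+5 = 20; disp = 21−20 = 1.

1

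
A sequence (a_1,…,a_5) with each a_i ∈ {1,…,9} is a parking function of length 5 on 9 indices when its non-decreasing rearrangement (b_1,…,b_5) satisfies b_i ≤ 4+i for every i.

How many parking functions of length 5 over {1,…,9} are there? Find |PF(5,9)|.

50000

#PF = (9+1−5)·(9+1)^{5−1} = 5 · 10000 = 50000 (Pollak)
Check (2,6,1,2,9) → sorted (1,2,2,6,9): b_i ≤ 4+i ∀i, a PF.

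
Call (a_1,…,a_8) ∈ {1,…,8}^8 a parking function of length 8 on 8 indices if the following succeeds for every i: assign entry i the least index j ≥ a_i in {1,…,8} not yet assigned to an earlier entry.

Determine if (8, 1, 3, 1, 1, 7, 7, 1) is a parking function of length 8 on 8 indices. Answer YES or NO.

NO

Rearranged: b = (1, 1, 1, 1, 3, 7, 7, 8).
  b_1=1 ≤ 1
  b_2=1 ≤ 2
  b_3=1 ≤ 3
  b_4=1 ≤ 4
  b_5=3 ≤ 5
  b_6=7 > 6
  fails at i=6 ⇒ NO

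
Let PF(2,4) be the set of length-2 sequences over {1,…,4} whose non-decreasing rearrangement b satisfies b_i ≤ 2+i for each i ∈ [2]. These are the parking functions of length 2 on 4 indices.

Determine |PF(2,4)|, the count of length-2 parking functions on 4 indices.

15

#PF = 3·5^1 = 3·5 = 15 [KW]
One tuple (4,3) → sorted (3,4): b_i ≤ 2+i ∀i, a PF.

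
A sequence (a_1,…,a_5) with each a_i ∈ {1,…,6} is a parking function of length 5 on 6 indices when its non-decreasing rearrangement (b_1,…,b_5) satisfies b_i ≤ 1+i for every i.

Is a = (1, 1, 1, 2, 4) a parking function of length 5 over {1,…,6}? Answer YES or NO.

YES

Order a: b = (1, 1, 1, 2, 4).
  b_1=1 ≤ 2
  b_2=1 ≤ 3
  b_3=1 ≤ 4
  b_4=2 ≤ 5
  b_5=4 ≤ 6
All bounds hold ⇒ YES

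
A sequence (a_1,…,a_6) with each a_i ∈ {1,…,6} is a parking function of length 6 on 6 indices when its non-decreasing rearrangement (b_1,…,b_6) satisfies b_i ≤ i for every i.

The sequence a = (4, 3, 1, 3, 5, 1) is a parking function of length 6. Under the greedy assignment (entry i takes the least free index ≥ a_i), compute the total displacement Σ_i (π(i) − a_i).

4

Σπ = 21 ({1..6} each once); Σa = 4+3+1+3+5+1 = 17; disp = 21−17 = 4.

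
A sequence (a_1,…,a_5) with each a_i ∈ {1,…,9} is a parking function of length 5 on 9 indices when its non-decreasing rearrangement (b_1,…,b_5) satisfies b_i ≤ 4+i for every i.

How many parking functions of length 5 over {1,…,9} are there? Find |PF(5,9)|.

|PF(5,9)| = (9−5+1)·(9+1)^(5−1) = 5·10000 = 50000 [KW]
E.g. (2,8,9,4,7) → sorted (2,4,7,8,9): b_i ≤ 4+i ∀i, a PF.

50000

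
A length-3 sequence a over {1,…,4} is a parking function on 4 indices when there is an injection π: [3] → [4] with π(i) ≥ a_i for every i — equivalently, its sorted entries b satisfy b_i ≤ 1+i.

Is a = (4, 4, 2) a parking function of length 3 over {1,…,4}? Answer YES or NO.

Order a: b = (2, 4, 4).
  b_1=2 ≤ 2
  b_2=4 > 3
  fails at i=2 ⇒ NO

NO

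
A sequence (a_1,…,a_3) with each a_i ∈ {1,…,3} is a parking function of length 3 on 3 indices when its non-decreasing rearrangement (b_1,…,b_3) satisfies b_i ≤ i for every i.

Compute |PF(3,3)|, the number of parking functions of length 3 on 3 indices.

|PF(3,3)| = (3−3+1)·(3+1)^(3−1) = 1×16 = 16 (Konheim–Weiss)
Check (3,2,1) → sorted (1,2,3): b_i ≤ i ∀i, a PF.

16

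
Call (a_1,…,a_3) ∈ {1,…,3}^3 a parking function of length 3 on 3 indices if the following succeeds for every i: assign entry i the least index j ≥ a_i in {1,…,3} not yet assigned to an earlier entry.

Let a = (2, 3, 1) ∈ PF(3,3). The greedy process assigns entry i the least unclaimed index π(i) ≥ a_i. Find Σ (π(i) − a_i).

0

Σπ = 3·4/2 = 6 (π permutes [3]); Σa = 2+3+1 = 6; disp = 6−6 = 0.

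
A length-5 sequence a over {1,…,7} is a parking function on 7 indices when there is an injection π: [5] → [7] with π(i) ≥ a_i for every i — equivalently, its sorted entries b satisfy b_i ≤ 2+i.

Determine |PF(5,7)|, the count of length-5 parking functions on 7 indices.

Count = (7+1−5)·(7+1)^{5−1} = 3 · 4096 = 12288 [KW]
Example (6,2,4,2,1) → sorted (1,2,2,4,6): b_i ≤ 2+i ∀i, a PF.

12288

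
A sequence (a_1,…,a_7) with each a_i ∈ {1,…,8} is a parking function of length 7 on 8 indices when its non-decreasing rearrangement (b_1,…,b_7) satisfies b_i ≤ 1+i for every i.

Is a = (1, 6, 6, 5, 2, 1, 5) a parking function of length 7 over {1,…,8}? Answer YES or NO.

YES

Rearranged: b = (1, 1, 2, 5, 5, 6, 6).
  b_1=1 ≤ 2
  b_2=1 ≤ 3
  b_3=2 ≤ 4
  b_4=5 ≤ 5
  b_5=5 ≤ 6
  b_6=6 ≤ 7
  b_7=6 ≤ 8
All bounds hold ⇒ YES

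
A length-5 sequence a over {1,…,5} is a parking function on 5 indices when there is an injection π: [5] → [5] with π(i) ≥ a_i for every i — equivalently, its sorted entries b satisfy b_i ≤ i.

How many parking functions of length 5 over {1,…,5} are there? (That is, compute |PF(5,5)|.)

1296

|PF(5,5)| = (6−5)·6^(5−1) = 1 · 1296 = 1296
Check (1,2,2,2,3) → sorted (1,2,2,2,3): b_i ≤ i ∀i, a PF.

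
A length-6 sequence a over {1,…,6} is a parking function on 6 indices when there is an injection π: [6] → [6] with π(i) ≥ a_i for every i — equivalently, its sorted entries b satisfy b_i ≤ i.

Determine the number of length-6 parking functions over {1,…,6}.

Count = (6+1−6)·(6+1)^{6−1} = 1·16807 = 16807 [KW]
Check (4,4,1,2,2,1) → sorted (1,1,2,2,4,4): b_i ≤ i ∀i, a PF.

16807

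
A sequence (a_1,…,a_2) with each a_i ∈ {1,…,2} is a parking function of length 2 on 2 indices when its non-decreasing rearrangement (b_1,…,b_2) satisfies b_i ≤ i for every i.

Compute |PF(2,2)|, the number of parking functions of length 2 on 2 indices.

Count = 1·3^1 = 1·3 = 3 [KW]
E.g. (1,1) → sorted (1,1): b_i ≤ i ∀i, a PF.

3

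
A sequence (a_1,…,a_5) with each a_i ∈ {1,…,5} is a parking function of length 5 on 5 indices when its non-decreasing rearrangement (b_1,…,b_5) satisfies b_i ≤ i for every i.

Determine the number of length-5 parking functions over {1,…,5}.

Count = 1·6^4 = 1×1296 = 1296 (Konheim–Weiss)
Check (1,3,4,2,2) → sorted (1,2,2,3,4): b_i ≤ i ∀i, a PF.

1296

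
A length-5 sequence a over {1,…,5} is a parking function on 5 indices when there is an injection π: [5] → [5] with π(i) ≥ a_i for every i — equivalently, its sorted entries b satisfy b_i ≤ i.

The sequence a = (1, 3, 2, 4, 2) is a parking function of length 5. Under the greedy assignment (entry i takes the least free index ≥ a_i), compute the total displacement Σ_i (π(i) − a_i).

Σπ = 15 ({1..5} each once); Σa = 1+3+2+4+2 = 12; disp = 15−12 = 3.

3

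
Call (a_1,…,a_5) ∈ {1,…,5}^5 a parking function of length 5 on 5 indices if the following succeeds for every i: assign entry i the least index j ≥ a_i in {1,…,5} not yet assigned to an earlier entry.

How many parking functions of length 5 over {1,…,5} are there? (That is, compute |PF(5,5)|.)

Count = (5+1−5)·(5+1)^{5−1} = 1 · 1296 = 1296 (Konheim–Weiss)
Check (2,3,1,3,4) → sorted (1,2,3,3,4): b_i ≤ i ∀i, a PF.

1296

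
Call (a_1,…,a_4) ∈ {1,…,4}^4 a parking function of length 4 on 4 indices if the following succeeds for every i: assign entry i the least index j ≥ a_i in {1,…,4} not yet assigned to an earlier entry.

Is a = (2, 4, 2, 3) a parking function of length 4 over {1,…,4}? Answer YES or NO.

NO

Rearranged: b = (2, 2, 3, 4).
  b_1=2 > 1
  fails at i=1 ⇒ NO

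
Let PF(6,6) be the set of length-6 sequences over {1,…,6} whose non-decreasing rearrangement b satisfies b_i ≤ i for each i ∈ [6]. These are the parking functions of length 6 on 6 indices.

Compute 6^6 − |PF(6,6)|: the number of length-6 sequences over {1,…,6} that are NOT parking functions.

29849

#PF = (6−6+1)·(6+1)^(6−1) = 1×16807 = 16807 [KW]
E.g. (6,3,6,6,6,4) → sorted (3,4,6,6,6,6): b_1=3>1, not a PF.
So 46656 − 16807 = 29849 fail.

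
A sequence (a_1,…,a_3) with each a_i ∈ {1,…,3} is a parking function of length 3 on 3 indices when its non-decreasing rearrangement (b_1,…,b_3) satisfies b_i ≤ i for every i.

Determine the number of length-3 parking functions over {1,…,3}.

|PF| = 1·4^2 = 1·16 = 16 (Konheim–Weiss)
E.g. (1,1,1) → sorted (1,1,1): b_i ≤ i ∀i, a PF.

16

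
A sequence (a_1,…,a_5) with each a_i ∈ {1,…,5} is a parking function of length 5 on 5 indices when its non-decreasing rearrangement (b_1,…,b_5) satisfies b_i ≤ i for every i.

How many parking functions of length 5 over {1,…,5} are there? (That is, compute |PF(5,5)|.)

|PF| = (5+1−5)·(5+1)^{5−1} = 1×1296 = 1296 [KW]
Check (4,1,5,2,1) → sorted (1,1,2,4,5): b_i ≤ i ∀i, a PF.

1296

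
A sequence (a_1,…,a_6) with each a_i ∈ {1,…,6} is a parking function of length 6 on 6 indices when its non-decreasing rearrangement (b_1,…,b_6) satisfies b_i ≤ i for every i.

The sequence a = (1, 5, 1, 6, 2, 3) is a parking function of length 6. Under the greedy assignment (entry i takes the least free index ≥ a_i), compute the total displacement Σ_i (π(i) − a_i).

Σπ(i) = 1+…+6 = 21; Σa = 1+5+1+6+2+3 = 18; disp = 21−18 = 3.

3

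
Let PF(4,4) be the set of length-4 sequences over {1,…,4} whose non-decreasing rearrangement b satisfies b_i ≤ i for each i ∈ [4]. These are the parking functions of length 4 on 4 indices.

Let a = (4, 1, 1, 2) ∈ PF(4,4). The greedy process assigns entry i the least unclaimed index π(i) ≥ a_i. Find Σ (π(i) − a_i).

2

Σπ = 4·5/2 = 10 (π permutes [4]); Σa = 4+1+1+2 = 8; disp = 10−8 = 2.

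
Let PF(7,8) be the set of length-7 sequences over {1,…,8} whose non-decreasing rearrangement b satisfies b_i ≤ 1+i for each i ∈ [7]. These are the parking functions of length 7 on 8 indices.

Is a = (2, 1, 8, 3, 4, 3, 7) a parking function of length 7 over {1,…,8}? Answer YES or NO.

Rearranged: b = (1, 2, 3, 3, 4, 7, 8).
  b_1=1 ≤ 2
  b_2=2 ≤ 3
  b_3=3 ≤ 4
  b_4=3 ≤ 5
  b_5=4 ≤ 6
  b_6=7 ≤ 7
  b_7=8 ≤ 8
All bounds hold ⇒ YES

YES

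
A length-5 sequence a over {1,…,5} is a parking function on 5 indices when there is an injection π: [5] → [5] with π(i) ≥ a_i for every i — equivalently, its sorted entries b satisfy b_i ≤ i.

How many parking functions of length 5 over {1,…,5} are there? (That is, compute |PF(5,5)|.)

|PF(5,5)| = 1·6^4 = 1 · 1296 = 1296 (Konheim–Weiss)
E.g. (2,2,1,2,2) → sorted (1,2,2,2,2): b_i ≤ i ∀i, a PF.

1296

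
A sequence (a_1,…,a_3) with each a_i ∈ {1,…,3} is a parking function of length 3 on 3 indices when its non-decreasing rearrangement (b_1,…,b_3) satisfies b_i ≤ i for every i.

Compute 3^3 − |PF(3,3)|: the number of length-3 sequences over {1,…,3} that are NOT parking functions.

11

#PF = 1·4^2 = 1 · 16 = 16
One tuple (3,3,2) → sorted (2,3,3): b_1=2>1, not a PF.
Total 27; non-PF = 27−16 = 11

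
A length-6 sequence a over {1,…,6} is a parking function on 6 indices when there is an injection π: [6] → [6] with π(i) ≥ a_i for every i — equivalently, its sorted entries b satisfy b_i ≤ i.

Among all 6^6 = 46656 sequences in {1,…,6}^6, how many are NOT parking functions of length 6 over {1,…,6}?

29849

|PF(6,6)| = (7−6)·7^(6−1) = 1 · 16807 = 16807 [KW]
One tuple (5,5,6,5,5,4) → sorted (4,5,5,5,5,6): b_1=4>1, not a PF.
6^6 − 16807 = 46656 − 16807 = 29849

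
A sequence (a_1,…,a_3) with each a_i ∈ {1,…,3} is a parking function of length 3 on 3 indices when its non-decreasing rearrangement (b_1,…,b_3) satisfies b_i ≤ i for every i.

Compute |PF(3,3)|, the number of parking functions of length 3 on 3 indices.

#PF = 1·4^2 = 1·16 = 16 (Konheim–Weiss)
Check (1,3,2) → sorted (1,2,3): b_i ≤ i ∀i, a PF.

16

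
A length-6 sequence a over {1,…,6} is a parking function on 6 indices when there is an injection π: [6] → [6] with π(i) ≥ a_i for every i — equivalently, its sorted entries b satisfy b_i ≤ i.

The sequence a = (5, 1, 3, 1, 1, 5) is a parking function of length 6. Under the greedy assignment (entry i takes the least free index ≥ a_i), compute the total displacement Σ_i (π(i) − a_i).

5

Σπ = 6·7/2 = 21 (π permutes [6]); Σa = 5+1+3+1+1+5 = 16; disp = 21−16 = 5.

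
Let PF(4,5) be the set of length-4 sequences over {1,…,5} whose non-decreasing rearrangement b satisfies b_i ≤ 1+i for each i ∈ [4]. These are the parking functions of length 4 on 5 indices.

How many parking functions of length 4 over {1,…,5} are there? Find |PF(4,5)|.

432

#PF = (5−4+1)·(5+1)^(4−1) = 2×216 = 432 (Pollak)
E.g. (3,5,1,3) → sorted (1,3,3,5): b_i ≤ 1+i ∀i, a PF.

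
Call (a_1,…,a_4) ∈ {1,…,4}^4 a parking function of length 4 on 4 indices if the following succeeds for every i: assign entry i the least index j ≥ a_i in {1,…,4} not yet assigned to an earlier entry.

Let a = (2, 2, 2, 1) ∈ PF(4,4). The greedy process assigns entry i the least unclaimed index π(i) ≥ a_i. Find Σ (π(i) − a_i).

3

Σπ(i) = 1+…+4 = 10; Σa = 2+2+2+1 = 7; disp = 10−7 = 3.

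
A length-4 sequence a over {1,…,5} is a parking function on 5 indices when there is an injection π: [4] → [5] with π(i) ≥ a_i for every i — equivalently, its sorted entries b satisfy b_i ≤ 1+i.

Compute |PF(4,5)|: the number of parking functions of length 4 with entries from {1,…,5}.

#PF = 2·6^3 = 2×216 = 432 (Konheim–Weiss)
Check (1,3,2,2) → sorted (1,2,2,3): b_i ≤ 1+i ∀i, a PF.

432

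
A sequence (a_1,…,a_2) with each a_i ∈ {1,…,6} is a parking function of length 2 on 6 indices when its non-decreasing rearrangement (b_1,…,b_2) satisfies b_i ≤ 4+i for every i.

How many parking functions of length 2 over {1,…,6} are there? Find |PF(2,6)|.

|PF| = 5·7^1 = 5×7 = 35 (Pollak)
Example (4,3) → sorted (3,4): b_i ≤ 4+i ∀i, a PF.

35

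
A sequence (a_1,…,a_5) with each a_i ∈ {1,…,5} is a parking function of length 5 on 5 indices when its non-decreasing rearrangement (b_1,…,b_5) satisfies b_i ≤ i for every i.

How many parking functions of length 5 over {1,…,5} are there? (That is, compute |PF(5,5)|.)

Count = (6−5)·6^(5−1) = 1·1296 = 1296 (Pollak)
E.g. (2,1,1,2,1) → sorted (1,1,1,2,2): b_i ≤ i ∀i, a PF.

1296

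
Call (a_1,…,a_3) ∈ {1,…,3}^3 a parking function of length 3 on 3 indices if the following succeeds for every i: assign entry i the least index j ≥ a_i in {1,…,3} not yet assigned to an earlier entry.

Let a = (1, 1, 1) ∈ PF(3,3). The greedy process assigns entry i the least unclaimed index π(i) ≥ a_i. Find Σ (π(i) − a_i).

3

Σπ = 6 ({1..3} each once); Σa = 1+1+1 = 3; disp = 6−3 = 3.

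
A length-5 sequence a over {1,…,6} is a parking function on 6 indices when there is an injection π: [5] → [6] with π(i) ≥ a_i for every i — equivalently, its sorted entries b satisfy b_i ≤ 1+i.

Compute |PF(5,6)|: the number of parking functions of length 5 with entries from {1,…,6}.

|PF| = 2·7^4 = 2·2401 = 4802 (Pollak)
Example (1,5,6,4,3) → sorted (1,3,4,5,6): b_i ≤ 1+i ∀i, a PF.

4802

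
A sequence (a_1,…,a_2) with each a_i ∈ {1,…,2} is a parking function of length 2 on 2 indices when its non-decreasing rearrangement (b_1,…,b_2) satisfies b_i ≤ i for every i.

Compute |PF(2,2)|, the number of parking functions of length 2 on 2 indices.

3

|PF| = 1·3^1 = 1×3 = 3 (Pollak)
Check (1,1) → sorted (1,1): b_i ≤ i ∀i, a PF.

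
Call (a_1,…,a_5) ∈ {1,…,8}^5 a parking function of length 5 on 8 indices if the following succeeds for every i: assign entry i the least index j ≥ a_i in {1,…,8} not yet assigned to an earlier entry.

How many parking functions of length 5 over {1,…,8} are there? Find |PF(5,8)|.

26244

|PF| = (8+1−5)·(8+1)^{5−1} = 4 · 6561 = 26244 (Konheim–Weiss)
Example (8,3,4,2,5) → sorted (2,3,4,5,8): b_i ≤ 3+i ∀i, a PF.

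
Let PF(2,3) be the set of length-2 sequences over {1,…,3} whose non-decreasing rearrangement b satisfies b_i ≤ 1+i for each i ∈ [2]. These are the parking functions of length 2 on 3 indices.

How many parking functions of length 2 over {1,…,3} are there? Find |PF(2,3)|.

|PF| = (4−2)·4^(2−1) = 2·4 = 8 (Pollak)
Check (3,1) → sorted (1,3): b_i ≤ 1+i ∀i, a PF.

8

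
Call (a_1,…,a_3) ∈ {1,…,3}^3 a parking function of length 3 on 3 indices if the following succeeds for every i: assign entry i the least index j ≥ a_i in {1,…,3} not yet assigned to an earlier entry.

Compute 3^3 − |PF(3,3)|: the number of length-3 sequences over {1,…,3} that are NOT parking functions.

11

#PF = (3−3+1)·(3+1)^(3−1) = 1 · 16 = 16
One tuple (2,3,2) → sorted (2,2,3): b_1=2>1, not a PF.
Total 27; non-PF = 27−16 = 11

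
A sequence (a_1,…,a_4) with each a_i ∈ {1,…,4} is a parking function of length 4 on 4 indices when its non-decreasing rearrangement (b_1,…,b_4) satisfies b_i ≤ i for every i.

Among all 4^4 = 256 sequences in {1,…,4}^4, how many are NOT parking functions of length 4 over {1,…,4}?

131

Count = 1·5^3 = 1×125 = 125 [KW]
E.g. (3,3,2,2) → sorted (2,2,3,3): b_1=2>1, not a PF.
So 256 − 125 = 131 fail.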